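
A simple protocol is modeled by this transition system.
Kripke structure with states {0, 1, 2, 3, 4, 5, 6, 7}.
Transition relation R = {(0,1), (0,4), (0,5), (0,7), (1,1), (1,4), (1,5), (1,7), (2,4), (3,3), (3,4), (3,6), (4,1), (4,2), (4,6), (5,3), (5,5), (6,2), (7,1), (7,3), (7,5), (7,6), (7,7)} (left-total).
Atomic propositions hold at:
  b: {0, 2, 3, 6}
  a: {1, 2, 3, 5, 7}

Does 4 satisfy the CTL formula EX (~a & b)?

Sat(~a) = {0, 4, 6}
Sat(~a & b) = {0, 6}
Sat(EX (~a & b)) = {s : some successor in {0, 6}} = {3, 4, 7}
4 ∈ Sat(EX (~a & b)) = {3, 4, 7}, so the formula holds at 4.

Yes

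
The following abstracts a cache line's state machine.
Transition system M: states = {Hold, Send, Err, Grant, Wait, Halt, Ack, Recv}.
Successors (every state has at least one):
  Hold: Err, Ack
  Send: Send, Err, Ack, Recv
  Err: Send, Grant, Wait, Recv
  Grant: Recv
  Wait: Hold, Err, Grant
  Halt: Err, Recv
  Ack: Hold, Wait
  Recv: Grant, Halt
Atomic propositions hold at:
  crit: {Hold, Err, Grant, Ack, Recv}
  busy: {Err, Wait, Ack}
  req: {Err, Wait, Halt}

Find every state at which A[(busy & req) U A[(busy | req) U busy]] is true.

{Err, Wait, Ack}

Sat(busy & req) = {Err, Wait}
Sat(busy | req) = {Err, Wait, Halt, Ack}
A[(busy | req) U busy]: least fixpoint, start Z0 = Sat(busy) = {Err, Wait, Ack}, add states in Sat(busy | req) with every successor in Z. Already a fixed point.
Sat(A[(busy | req) U busy]) = {Err, Wait, Ack}
A[(busy & req) U A[(busy | req) U busy]]: least fixpoint, start Z0 = Sat(A[(busy | req) U busy]) = {Err, Wait, Ack}, add states in Sat(busy & req) with every successor in Z. Already a fixed point.
Sat(A[(busy & req) U A[(busy | req) U busy]]) = {Err, Wait, Ack}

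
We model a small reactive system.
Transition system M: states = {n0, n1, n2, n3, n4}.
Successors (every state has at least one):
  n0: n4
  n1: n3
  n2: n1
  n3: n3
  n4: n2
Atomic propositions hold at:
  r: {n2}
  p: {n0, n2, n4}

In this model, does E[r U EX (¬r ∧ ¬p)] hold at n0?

Sat(¬r) = {n0, n1, n3, n4}
Sat(¬p) = {n1, n3}
Sat(¬r ∧ ¬p) = {n1, n3}
Sat(EX (¬r ∧ ¬p)) = {s : some successor in {n1, n3}} = {n1, n2, n3}
E[r U EX (¬r ∧ ¬p)]: least fixpoint, start Z0 = Sat(EX (¬r ∧ ¬p)) = {n1, n2, n3}, add states in Sat(r) with some successor in Z. Already a fixed point.
Sat(E[r U EX (¬r ∧ ¬p)]) = {n1, n2, n3}
n0 ∉ Sat(E[r U EX (¬r ∧ ¬p)]) = {n1, n2, n3}, so the formula does not hold at n0.

No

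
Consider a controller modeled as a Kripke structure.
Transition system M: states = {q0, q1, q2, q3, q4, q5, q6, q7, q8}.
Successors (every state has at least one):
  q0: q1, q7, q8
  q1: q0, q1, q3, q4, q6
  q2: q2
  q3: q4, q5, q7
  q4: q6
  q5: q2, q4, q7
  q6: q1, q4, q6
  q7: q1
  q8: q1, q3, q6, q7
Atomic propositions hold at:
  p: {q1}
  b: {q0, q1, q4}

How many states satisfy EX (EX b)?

Sat(EX b) = {s : some successor in {q0, q1, q4}} = {q0, q1, q3, q5, q6, q7, q8}
Sat(EX (EX b)) = {s : some successor in {q0, q1, q3, q5, q6, q7, q8}} = {q0, q1, q3, q4, q5, q6, q7, q8}
|Sat(EX (EX b))| = |{q0, q1, q3, q4, q5, q6, q7, q8}| = 8.

8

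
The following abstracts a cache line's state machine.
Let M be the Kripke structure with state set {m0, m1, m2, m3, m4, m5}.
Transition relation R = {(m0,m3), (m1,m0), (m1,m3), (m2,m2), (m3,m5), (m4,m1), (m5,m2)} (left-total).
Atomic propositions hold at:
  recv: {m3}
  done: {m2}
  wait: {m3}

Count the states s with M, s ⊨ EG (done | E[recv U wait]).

1

E[recv U wait]: least fixpoint, start Z0 = Sat(wait) = {m3}, add states in Sat(recv) with some successor in Z. Already a fixed point.
Sat(E[recv U wait]) = {m3}
Sat(done | E[recv U wait]) = {m2, m3}
EG (done | E[recv U wait]): greatest fixpoint, start Z0 = {m2, m3}, keep only states in Sat with some successor in Z. Z1 = {m2}; fixed.
Sat(EG (done | E[recv U wait])) = {m2}
|Sat(EG (done | E[recv U wait]))| = |{m2}| = 1.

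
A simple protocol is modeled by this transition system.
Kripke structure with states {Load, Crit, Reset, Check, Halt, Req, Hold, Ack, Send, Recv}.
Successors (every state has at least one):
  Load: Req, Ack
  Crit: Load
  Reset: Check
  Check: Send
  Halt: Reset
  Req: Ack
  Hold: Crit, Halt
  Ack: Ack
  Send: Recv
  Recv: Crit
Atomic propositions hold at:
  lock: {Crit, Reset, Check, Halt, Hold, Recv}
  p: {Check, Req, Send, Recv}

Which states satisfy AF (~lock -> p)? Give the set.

{Crit, Reset, Check, Halt, Req, Hold, Send, Recv}

Sat(~lock) = {Load, Req, Ack, Send}
Sat(~lock -> p) = {Crit, Reset, Check, Halt, Req, Hold, Send, Recv}
AF (~lock -> p): least fixpoint, start Z0 = {Crit, Reset, Check, Halt, Req, Hold, Send, Recv}, add states with every successor in Z. Already a fixed point.
Sat(AF (~lock -> p)) = {Crit, Reset, Check, Halt, Req, Hold, Send, Recv}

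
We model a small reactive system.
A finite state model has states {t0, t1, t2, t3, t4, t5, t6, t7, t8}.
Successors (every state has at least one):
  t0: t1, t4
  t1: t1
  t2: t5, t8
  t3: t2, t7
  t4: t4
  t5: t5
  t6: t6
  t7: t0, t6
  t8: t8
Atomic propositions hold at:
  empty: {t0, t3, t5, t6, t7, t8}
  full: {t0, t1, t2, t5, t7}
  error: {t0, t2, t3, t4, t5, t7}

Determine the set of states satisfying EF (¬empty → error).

{t0, t2, t3, t4, t5, t6, t7, t8}

Sat(¬empty) = {t1, t2, t4}
Sat(¬empty → error) = {t0, t2, t3, t4, t5, t6, t7, t8}
EF (¬empty → error): least fixpoint, start Z0 = {t0, t2, t3, t4, t5, t6, t7, t8}, add states with some successor in Z. Already a fixed point.
Sat(EF (¬empty → error)) = {t0, t2, t3, t4, t5, t6, t7, t8}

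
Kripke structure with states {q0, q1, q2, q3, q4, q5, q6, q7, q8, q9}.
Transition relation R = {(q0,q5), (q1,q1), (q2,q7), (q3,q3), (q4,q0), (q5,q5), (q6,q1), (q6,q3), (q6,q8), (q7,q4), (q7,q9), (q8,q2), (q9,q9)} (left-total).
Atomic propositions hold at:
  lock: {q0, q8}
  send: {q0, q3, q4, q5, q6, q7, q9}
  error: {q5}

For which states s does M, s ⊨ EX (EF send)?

{q0, q2, q3, q4, q5, q6, q7, q8, q9}

EF send: least fixpoint, start Z0 = {q0, q3, q4, q5, q6, q7, q9}, add states with some successor in Z. Z1 = {q0, q2, q3, q4, q5, q6, q7, q9}; Z2 = {q0, q2, q3, q4, q5, q6, q7, q8, q9}; fixed.
Sat(EF send) = {q0, q2, q3, q4, q5, q6, q7, q8, q9}
Sat(EX (EF send)) = {s : some successor in {q0, q2, q3, q4, q5, q6, q7, q8, q9}} = {q0, q2, q3, q4, q5, q6, q7, q8, q9}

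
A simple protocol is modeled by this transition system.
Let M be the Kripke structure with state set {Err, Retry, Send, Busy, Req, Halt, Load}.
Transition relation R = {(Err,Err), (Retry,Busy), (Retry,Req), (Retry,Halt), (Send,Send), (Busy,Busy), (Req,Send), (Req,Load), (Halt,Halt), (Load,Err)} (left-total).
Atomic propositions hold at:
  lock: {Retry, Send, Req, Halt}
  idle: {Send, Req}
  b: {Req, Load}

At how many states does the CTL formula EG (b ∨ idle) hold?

2

Sat(b ∨ idle) = {Send, Req, Load}
EG (b ∨ idle): greatest fixpoint, start Z0 = {Send, Req, Load}, keep only states in Sat with some successor in Z. Z1 = {Send, Req}; fixed.
Sat(EG (b ∨ idle)) = {Send, Req}
|Sat(EG (b ∨ idle))| = |{Send, Req}| = 2.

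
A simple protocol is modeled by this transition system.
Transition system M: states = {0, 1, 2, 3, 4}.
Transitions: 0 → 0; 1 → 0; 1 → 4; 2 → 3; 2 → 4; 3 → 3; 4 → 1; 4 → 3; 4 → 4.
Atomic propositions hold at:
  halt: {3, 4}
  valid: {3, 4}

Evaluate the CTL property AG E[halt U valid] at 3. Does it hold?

E[halt U valid]: least fixpoint, start Z0 = Sat(valid) = {3, 4}, add states in Sat(halt) with some successor in Z. Already a fixed point.
Sat(E[halt U valid]) = {3, 4}
AG E[halt U valid]: greatest fixpoint, start Z0 = {3, 4}, keep only states in Sat with every successor in Z. Z1 = {3}; fixed.
Sat(AG E[halt U valid]) = {3}
3 ∈ Sat(AG E[halt U valid]) = {3}, so the formula holds at 3.

Yes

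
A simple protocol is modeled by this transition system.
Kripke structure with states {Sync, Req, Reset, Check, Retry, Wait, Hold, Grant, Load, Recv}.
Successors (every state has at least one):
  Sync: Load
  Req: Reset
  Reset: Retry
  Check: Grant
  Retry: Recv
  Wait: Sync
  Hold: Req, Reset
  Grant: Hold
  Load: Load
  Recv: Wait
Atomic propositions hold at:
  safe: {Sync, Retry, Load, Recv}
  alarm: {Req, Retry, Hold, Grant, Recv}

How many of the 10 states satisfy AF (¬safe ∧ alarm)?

Sat(¬safe) = {Req, Reset, Check, Wait, Hold, Grant}
Sat(¬safe ∧ alarm) = {Req, Hold, Grant}
AF (¬safe ∧ alarm): least fixpoint, start Z0 = {Req, Hold, Grant}, add states with every successor in Z. Z1 = {Req, Check, Hold, Grant}; fixed.
Sat(AF (¬safe ∧ alarm)) = {Req, Check, Hold, Grant}
|Sat(AF (¬safe ∧ alarm))| = |{Req, Check, Hold, Grant}| = 4.

4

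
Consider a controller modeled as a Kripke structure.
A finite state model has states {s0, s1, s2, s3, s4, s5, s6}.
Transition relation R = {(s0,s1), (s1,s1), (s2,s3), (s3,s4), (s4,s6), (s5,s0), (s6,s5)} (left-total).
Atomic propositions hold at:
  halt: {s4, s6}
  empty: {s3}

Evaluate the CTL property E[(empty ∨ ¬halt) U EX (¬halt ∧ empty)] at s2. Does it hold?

Yes

Sat(¬halt) = {s0, s1, s2, s3, s5}
Sat(empty ∨ ¬halt) = {s0, s1, s2, s3, s5}
Sat(¬halt ∧ empty) = {s3}
Sat(EX (¬halt ∧ empty)) = {s : some successor in {s3}} = {s2}
E[(empty ∨ ¬halt) U EX (¬halt ∧ empty)]: least fixpoint, start Z0 = Sat(EX (¬halt ∧ empty)) = {s2}, add states in Sat(empty ∨ ¬halt) with some successor in Z. Already a fixed point.
Sat(E[(empty ∨ ¬halt) U EX (¬halt ∧ empty)]) = {s2}
s2 ∈ Sat(E[(empty ∨ ¬halt) U EX (¬halt ∧ empty)]) = {s2}, so the formula holds at s2.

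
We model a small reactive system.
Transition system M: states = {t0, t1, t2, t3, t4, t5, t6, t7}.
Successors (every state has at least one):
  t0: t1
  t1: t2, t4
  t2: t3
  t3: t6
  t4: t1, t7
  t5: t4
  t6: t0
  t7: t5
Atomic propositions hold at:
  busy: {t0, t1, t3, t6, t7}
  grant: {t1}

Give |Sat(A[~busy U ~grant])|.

Sat(~busy) = {t2, t4, t5}
Sat(~grant) = {t0, t2, t3, t4, t5, t6, t7}
A[~busy U ~grant]: least fixpoint, start Z0 = Sat(~grant) = {t0, t2, t3, t4, t5, t6, t7}, add states in Sat(~busy) with every successor in Z. Already a fixed point.
Sat(A[~busy U ~grant]) = {t0, t2, t3, t4, t5, t6, t7}
|Sat(A[~busy U ~grant])| = |{t0, t2, t3, t4, t5, t6, t7}| = 7.

7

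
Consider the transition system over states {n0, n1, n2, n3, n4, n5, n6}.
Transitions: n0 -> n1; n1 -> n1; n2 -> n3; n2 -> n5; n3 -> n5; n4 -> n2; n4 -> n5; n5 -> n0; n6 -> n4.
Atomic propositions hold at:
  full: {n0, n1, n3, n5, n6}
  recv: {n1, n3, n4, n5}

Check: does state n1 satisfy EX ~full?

Sat(~full) = {n2, n4}
Sat(EX ~full) = {s : some successor in {n2, n4}} = {n4, n6}
n1 ∉ Sat(EX ~full) = {n4, n6}, so the formula does not hold at n1.

No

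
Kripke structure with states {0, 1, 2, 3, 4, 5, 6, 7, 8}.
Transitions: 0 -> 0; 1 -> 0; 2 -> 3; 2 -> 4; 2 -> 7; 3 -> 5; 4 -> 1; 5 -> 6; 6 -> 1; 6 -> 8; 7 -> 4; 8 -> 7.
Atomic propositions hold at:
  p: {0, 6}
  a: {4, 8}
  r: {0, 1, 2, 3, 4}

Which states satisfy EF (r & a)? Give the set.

Sat(r & a) = {4}
EF (r & a): least fixpoint, start Z0 = {4}, add states with some successor in Z. Z1 = {2, 4, 7}; Z2 = {2, 4, 7, 8}; Z3 = {2, 4, 6, 7, 8}; Z4 = {2, 4, 5, 6, 7, 8}; Z5 = {2, 3, 4, 5, 6, 7, 8}; fixed.
Sat(EF (r & a)) = {2, 3, 4, 5, 6, 7, 8}

{2, 3, 4, 5, 6, 7, 8}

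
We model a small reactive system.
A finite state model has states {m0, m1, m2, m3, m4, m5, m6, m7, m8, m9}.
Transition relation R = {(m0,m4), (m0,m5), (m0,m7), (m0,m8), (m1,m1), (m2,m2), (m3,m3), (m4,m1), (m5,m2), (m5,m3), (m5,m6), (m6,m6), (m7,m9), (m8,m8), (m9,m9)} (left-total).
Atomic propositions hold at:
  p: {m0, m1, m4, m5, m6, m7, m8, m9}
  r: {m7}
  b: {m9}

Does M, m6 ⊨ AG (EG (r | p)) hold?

Yes

Sat(r | p) = {m0, m1, m4, m5, m6, m7, m8, m9}
EG (r | p): greatest fixpoint, start Z0 = {m0, m1, m4, m5, m6, m7, m8, m9}, keep only states in Sat with some successor in Z. Already a fixed point.
Sat(EG (r | p)) = {m0, m1, m4, m5, m6, m7, m8, m9}
AG (EG (r | p)): greatest fixpoint, start Z0 = {m0, m1, m4, m5, m6, m7, m8, m9}, keep only states in Sat with every successor in Z. Z1 = {m0, m1, m4, m6, m7, m8, m9}; Z2 = {m1, m4, m6, m7, m8, m9}; fixed.
Sat(AG (EG (r | p))) = {m1, m4, m6, m7, m8, m9}
m6 ∈ Sat(AG (EG (r | p))) = {m1, m4, m6, m7, m8, m9}, so the formula holds at m6.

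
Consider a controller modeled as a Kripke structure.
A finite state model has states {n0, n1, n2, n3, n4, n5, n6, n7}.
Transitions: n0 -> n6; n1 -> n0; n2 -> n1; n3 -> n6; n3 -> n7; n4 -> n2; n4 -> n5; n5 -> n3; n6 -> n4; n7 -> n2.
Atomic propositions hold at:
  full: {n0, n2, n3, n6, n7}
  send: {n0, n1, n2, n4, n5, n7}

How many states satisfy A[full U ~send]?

Sat(~send) = {n3, n6}
A[full U ~send]: least fixpoint, start Z0 = Sat(~send) = {n3, n6}, add states in Sat(full) with every successor in Z. Z1 = {n0, n3, n6}; fixed.
Sat(A[full U ~send]) = {n0, n3, n6}
|Sat(A[full U ~send])| = |{n0, n3, n6}| = 3.

3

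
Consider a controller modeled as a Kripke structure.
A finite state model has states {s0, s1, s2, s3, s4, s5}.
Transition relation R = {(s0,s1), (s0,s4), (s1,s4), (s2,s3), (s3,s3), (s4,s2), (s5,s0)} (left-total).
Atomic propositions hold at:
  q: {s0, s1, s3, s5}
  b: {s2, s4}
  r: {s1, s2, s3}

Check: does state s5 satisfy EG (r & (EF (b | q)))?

No

Sat(b | q) = {s0, s1, s2, s3, s4, s5}
EF (b | q): least fixpoint, start Z0 = {s0, s1, s2, s3, s4, s5}, add states with some successor in Z. Already a fixed point.
Sat(EF (b | q)) = {s0, s1, s2, s3, s4, s5}
Sat(r & (EF (b | q))) = {s1, s2, s3}
EG (r & (EF (b | q))): greatest fixpoint, start Z0 = {s1, s2, s3}, keep only states in Sat with some successor in Z. Z1 = {s2, s3}; fixed.
Sat(EG (r & (EF (b | q)))) = {s2, s3}
s5 ∉ Sat(EG (r & (EF (b | q)))) = {s2, s3}, so the formula does not hold at s5.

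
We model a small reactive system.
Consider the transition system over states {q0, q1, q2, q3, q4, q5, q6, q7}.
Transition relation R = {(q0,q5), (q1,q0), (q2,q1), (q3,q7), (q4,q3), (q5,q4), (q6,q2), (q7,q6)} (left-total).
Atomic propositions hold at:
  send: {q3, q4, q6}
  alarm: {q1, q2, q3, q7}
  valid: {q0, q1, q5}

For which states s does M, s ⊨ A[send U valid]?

{q0, q1, q5}

A[send U valid]: least fixpoint, start Z0 = Sat(valid) = {q0, q1, q5}, add states in Sat(send) with every successor in Z. Already a fixed point.
Sat(A[send U valid]) = {q0, q1, q5}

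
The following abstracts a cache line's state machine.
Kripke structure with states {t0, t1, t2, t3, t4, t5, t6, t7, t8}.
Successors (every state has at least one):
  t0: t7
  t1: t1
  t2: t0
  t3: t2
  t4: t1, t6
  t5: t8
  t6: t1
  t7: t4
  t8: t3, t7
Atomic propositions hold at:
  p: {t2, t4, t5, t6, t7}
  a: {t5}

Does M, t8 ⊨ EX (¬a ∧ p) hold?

Sat(¬a) = {t0, t1, t2, t3, t4, t6, t7, t8}
Sat(¬a ∧ p) = {t2, t4, t6, t7}
Sat(EX (¬a ∧ p)) = {s : some successor in {t2, t4, t6, t7}} = {t0, t3, t4, t7, t8}
t8 ∈ Sat(EX (¬a ∧ p)) = {t0, t3, t4, t7, t8}, so the formula holds at t8.

Yes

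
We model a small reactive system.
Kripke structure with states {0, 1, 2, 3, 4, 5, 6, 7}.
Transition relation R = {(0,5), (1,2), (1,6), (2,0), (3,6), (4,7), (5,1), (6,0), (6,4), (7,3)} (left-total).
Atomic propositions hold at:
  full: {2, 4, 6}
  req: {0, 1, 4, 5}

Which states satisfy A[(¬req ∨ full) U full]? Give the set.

Sat(¬req) = {2, 3, 6, 7}
Sat(¬req ∨ full) = {2, 3, 4, 6, 7}
A[(¬req ∨ full) U full]: least fixpoint, start Z0 = Sat(full) = {2, 4, 6}, add states in Sat(¬req ∨ full) with every successor in Z. Z1 = {2, 3, 4, 6}; Z2 = {2, 3, 4, 6, 7}; fixed.
Sat(A[(¬req ∨ full) U full]) = {2, 3, 4, 6, 7}

{2, 3, 4, 6, 7}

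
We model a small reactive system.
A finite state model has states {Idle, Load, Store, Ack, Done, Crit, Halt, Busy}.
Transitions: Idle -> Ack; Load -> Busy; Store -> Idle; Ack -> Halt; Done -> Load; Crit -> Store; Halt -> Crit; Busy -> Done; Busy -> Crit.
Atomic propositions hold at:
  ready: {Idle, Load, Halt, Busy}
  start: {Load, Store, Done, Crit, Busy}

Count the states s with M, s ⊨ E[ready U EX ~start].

Sat(~start) = {Idle, Ack, Halt}
Sat(EX ~start) = {s : some successor in {Idle, Ack, Halt}} = {Idle, Store, Ack}
E[ready U EX ~start]: least fixpoint, start Z0 = Sat(EX ~start) = {Idle, Store, Ack}, add states in Sat(ready) with some successor in Z. Already a fixed point.
Sat(E[ready U EX ~start]) = {Idle, Store, Ack}
|Sat(E[ready U EX ~start])| = |{Idle, Store, Ack}| = 3.

3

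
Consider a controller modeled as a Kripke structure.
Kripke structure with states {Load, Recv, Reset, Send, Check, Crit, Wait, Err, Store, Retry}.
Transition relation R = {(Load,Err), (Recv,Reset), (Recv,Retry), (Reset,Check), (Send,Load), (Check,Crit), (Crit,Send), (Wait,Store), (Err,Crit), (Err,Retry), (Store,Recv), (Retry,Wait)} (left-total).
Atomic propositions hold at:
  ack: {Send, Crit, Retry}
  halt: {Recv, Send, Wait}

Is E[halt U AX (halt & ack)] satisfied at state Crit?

Sat(halt & ack) = {Send}
Sat(AX (halt & ack)) = {s : every successor in {Send}} = {Crit}
E[halt U AX (halt & ack)]: least fixpoint, start Z0 = Sat(AX (halt & ack)) = {Crit}, add states in Sat(halt) with some successor in Z. Already a fixed point.
Sat(E[halt U AX (halt & ack)]) = {Crit}
Crit ∈ Sat(E[halt U AX (halt & ack)]) = {Crit}, so the formula holds at Crit.

Yes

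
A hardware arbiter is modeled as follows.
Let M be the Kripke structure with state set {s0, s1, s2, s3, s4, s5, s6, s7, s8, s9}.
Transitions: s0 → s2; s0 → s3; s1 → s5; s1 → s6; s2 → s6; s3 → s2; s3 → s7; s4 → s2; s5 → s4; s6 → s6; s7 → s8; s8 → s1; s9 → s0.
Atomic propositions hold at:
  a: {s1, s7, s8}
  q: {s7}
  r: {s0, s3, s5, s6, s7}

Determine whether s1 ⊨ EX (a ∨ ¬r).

Sat(¬r) = {s1, s2, s4, s8, s9}
Sat(a ∨ ¬r) = {s1, s2, s4, s7, s8, s9}
Sat(EX (a ∨ ¬r)) = {s : some successor in {s1, s2, s4, s7, s8, s9}} = {s0, s3, s4, s5, s7, s8}
s1 ∉ Sat(EX (a ∨ ¬r)) = {s0, s3, s4, s5, s7, s8}, so the formula does not hold at s1.

No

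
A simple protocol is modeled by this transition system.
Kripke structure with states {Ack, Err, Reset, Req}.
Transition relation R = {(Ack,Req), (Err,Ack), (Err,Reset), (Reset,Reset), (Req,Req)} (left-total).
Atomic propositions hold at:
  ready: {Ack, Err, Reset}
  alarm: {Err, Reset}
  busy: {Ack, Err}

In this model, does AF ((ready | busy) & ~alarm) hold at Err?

No

Sat(ready | busy) = {Ack, Err, Reset}
Sat(~alarm) = {Ack, Req}
Sat((ready | busy) & ~alarm) = {Ack}
AF ((ready | busy) & ~alarm): least fixpoint, start Z0 = {Ack}, add states with every successor in Z. Already a fixed point.
Sat(AF ((ready | busy) & ~alarm)) = {Ack}
Err ∉ Sat(AF ((ready | busy) & ~alarm)) = {Ack}, so the formula does not hold at Err.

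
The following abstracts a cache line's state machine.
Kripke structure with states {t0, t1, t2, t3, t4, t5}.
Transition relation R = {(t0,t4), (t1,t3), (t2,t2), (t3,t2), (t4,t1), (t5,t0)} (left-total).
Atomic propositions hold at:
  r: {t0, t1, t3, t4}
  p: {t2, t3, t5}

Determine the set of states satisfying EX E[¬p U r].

{t0, t1, t4, t5}

Sat(¬p) = {t0, t1, t4}
E[¬p U r]: least fixpoint, start Z0 = Sat(r) = {t0, t1, t3, t4}, add states in Sat(¬p) with some successor in Z. Already a fixed point.
Sat(E[¬p U r]) = {t0, t1, t3, t4}
Sat(EX E[¬p U r]) = {s : some successor in {t0, t1, t3, t4}} = {t0, t1, t4, t5}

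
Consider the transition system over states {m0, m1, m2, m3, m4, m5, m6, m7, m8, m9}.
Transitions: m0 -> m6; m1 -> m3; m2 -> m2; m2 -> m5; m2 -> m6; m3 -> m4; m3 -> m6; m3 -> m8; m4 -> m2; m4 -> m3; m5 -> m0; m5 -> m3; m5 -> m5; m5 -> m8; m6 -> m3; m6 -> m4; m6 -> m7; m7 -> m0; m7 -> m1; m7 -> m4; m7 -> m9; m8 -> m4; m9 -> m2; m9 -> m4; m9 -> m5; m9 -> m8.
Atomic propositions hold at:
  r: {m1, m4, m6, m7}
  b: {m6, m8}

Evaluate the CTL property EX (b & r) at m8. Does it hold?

Sat(b & r) = {m6}
Sat(EX (b & r)) = {s : some successor in {m6}} = {m0, m2, m3}
m8 ∉ Sat(EX (b & r)) = {m0, m2, m3}, so the formula does not hold at m8.

No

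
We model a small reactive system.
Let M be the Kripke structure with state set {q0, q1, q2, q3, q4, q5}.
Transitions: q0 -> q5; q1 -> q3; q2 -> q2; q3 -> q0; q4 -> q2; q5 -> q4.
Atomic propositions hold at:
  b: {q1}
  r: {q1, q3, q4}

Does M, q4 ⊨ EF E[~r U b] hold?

No

Sat(~r) = {q0, q2, q5}
E[~r U b]: least fixpoint, start Z0 = Sat(b) = {q1}, add states in Sat(~r) with some successor in Z. Already a fixed point.
Sat(E[~r U b]) = {q1}
EF E[~r U b]: least fixpoint, start Z0 = {q1}, add states with some successor in Z. Already a fixed point.
Sat(EF E[~r U b]) = {q1}
q4 ∉ Sat(EF E[~r U b]) = {q1}, so the formula does not hold at q4.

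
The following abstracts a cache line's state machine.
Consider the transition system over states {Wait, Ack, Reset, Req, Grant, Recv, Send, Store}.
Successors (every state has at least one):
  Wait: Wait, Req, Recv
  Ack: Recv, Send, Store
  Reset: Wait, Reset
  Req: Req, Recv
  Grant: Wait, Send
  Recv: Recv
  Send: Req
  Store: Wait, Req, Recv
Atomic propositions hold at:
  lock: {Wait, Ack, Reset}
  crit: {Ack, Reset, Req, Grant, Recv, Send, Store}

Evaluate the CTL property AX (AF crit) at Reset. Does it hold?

No

AF crit: least fixpoint, start Z0 = {Ack, Reset, Req, Grant, Recv, Send, Store}, add states with every successor in Z. Already a fixed point.
Sat(AF crit) = {Ack, Reset, Req, Grant, Recv, Send, Store}
Sat(AX (AF crit)) = {s : every successor in {Ack, Reset, Req, Grant, Recv, Send, Store}} = {Ack, Req, Recv, Send}
Reset ∉ Sat(AX (AF crit)) = {Ack, Req, Recv, Send}, so the formula does not hold at Reset.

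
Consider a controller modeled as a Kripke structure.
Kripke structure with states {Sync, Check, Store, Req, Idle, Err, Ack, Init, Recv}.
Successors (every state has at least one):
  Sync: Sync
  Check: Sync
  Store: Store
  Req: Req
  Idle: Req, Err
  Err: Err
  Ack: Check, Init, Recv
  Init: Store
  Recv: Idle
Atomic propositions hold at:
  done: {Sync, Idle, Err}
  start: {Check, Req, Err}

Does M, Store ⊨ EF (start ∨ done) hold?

Sat(start ∨ done) = {Sync, Check, Req, Idle, Err}
EF (start ∨ done): least fixpoint, start Z0 = {Sync, Check, Req, Idle, Err}, add states with some successor in Z. Z1 = {Sync, Check, Req, Idle, Err, Ack, Recv}; fixed.
Sat(EF (start ∨ done)) = {Sync, Check, Req, Idle, Err, Ack, Recv}
Store ∉ Sat(EF (start ∨ done)) = {Sync, Check, Req, Idle, Err, Ack, Recv}, so the formula does not hold at Store.

No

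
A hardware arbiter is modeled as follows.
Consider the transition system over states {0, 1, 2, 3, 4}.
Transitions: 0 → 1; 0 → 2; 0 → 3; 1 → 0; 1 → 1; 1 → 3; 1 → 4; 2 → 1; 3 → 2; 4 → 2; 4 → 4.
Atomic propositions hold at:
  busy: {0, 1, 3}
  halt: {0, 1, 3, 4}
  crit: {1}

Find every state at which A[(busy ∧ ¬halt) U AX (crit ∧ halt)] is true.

Sat(¬halt) = {2}
Sat(busy ∧ ¬halt) = ∅
Sat(crit ∧ halt) = {1}
Sat(AX (crit ∧ halt)) = {s : every successor in {1}} = {2}
A[(busy ∧ ¬halt) U AX (crit ∧ halt)]: least fixpoint, start Z0 = Sat(AX (crit ∧ halt)) = {2}, add states in Sat(busy ∧ ¬halt) with every successor in Z. Already a fixed point.
Sat(A[(busy ∧ ¬halt) U AX (crit ∧ halt)]) = {2}

{2}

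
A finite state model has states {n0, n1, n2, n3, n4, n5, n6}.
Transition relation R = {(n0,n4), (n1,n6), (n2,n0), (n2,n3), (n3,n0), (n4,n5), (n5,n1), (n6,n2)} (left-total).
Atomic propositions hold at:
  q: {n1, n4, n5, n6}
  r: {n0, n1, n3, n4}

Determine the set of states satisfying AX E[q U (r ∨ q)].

{n0, n1, n2, n3, n4, n5}

Sat(r ∨ q) = {n0, n1, n3, n4, n5, n6}
E[q U (r ∨ q)]: least fixpoint, start Z0 = Sat((r ∨ q)) = {n0, n1, n3, n4, n5, n6}, add states in Sat(q) with some successor in Z. Already a fixed point.
Sat(E[q U (r ∨ q)]) = {n0, n1, n3, n4, n5, n6}
Sat(AX E[q U (r ∨ q)]) = {s : every successor in {n0, n1, n3, n4, n5, n6}} = {n0, n1, n2, n3, n4, n5}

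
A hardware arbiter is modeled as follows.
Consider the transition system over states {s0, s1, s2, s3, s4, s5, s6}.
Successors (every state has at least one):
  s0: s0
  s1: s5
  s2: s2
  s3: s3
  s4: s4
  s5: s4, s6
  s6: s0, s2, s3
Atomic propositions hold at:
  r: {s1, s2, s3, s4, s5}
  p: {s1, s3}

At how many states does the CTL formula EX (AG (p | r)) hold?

5

Sat(p | r) = {s1, s2, s3, s4, s5}
AG (p | r): greatest fixpoint, start Z0 = {s1, s2, s3, s4, s5}, keep only states in Sat with every successor in Z. Z1 = {s1, s2, s3, s4}; Z2 = {s2, s3, s4}; fixed.
Sat(AG (p | r)) = {s2, s3, s4}
Sat(EX (AG (p | r))) = {s : some successor in {s2, s3, s4}} = {s2, s3, s4, s5, s6}
|Sat(EX (AG (p | r)))| = |{s2, s3, s4, s5, s6}| = 5.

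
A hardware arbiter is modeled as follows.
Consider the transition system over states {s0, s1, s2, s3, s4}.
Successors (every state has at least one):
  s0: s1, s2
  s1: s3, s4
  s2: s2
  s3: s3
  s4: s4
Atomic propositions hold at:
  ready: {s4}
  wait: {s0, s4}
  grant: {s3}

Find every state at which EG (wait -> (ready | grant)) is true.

{s1, s2, s3, s4}

Sat(ready | grant) = {s3, s4}
Sat(wait -> (ready | grant)) = {s1, s2, s3, s4}
EG (wait -> (ready | grant)): greatest fixpoint, start Z0 = {s1, s2, s3, s4}, keep only states in Sat with some successor in Z. Already a fixed point.
Sat(EG (wait -> (ready | grant))) = {s1, s2, s3, s4}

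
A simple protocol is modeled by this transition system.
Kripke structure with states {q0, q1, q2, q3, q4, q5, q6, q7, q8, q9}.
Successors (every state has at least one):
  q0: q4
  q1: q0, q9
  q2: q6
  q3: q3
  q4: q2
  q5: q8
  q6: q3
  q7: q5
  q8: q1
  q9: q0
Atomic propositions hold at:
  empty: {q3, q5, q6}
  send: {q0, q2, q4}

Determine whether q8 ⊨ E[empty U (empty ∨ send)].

Sat(empty ∨ send) = {q0, q2, q3, q4, q5, q6}
E[empty U (empty ∨ send)]: least fixpoint, start Z0 = Sat((empty ∨ send)) = {q0, q2, q3, q4, q5, q6}, add states in Sat(empty) with some successor in Z. Already a fixed point.
Sat(E[empty U (empty ∨ send)]) = {q0, q2, q3, q4, q5, q6}
q8 ∉ Sat(E[empty U (empty ∨ send)]) = {q0, q2, q3, q4, q5, q6}, so the formula does not hold at q8.

No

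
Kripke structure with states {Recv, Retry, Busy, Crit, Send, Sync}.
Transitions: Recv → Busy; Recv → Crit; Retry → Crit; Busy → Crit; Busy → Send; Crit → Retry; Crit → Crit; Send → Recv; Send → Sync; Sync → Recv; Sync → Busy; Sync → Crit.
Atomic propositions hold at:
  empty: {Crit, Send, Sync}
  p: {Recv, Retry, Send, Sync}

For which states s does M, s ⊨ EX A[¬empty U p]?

{Busy, Crit, Send, Sync}

Sat(¬empty) = {Recv, Retry, Busy}
A[¬empty U p]: least fixpoint, start Z0 = Sat(p) = {Recv, Retry, Send, Sync}, add states in Sat(¬empty) with every successor in Z. Already a fixed point.
Sat(A[¬empty U p]) = {Recv, Retry, Send, Sync}
Sat(EX A[¬empty U p]) = {s : some successor in {Recv, Retry, Send, Sync}} = {Busy, Crit, Send, Sync}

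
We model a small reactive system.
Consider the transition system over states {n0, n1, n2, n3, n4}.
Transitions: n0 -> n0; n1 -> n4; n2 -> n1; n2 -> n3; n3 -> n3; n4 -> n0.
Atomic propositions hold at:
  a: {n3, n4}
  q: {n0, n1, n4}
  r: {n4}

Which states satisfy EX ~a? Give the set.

{n0, n2, n4}

Sat(~a) = {n0, n1, n2}
Sat(EX ~a) = {s : some successor in {n0, n1, n2}} = {n0, n2, n4}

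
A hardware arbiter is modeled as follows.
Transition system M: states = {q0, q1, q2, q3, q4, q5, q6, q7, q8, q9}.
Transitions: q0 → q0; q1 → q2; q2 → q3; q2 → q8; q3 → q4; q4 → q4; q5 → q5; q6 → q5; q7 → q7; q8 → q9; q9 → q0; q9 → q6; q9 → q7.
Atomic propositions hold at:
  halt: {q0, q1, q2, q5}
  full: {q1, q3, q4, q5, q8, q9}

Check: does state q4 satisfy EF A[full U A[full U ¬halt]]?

Yes

Sat(¬halt) = {q3, q4, q6, q7, q8, q9}
A[full U ¬halt]: least fixpoint, start Z0 = Sat(¬halt) = {q3, q4, q6, q7, q8, q9}, add states in Sat(full) with every successor in Z. Already a fixed point.
Sat(A[full U ¬halt]) = {q3, q4, q6, q7, q8, q9}
A[full U A[full U ¬halt]]: least fixpoint, start Z0 = Sat(A[full U ¬halt]) = {q3, q4, q6, q7, q8, q9}, add states in Sat(full) with every successor in Z. Already a fixed point.
Sat(A[full U A[full U ¬halt]]) = {q3, q4, q6, q7, q8, q9}
EF A[full U A[full U ¬halt]]: least fixpoint, start Z0 = {q3, q4, q6, q7, q8, q9}, add states with some successor in Z. Z1 = {q2, q3, q4, q6, q7, q8, q9}; Z2 = {q1, q2, q3, q4, q6, q7, q8, q9}; fixed.
Sat(EF A[full U A[full U ¬halt]]) = {q1, q2, q3, q4, q6, q7, q8, q9}
q4 ∈ Sat(EF A[full U A[full U ¬halt]]) = {q1, q2, q3, q4, q6, q7, q8, q9}, so the formula holds at q4.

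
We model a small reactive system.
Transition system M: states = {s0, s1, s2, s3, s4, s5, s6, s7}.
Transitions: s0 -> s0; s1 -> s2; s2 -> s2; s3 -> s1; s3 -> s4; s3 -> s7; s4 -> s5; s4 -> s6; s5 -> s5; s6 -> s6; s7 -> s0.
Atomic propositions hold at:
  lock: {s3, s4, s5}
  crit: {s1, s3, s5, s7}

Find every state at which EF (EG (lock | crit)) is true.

Sat(lock | crit) = {s1, s3, s4, s5, s7}
EG (lock | crit): greatest fixpoint, start Z0 = {s1, s3, s4, s5, s7}, keep only states in Sat with some successor in Z. Z1 = {s3, s4, s5}; fixed.
Sat(EG (lock | crit)) = {s3, s4, s5}
EF (EG (lock | crit)): least fixpoint, start Z0 = {s3, s4, s5}, add states with some successor in Z. Already a fixed point.
Sat(EF (EG (lock | crit))) = {s3, s4, s5}

{s3, s4, s5}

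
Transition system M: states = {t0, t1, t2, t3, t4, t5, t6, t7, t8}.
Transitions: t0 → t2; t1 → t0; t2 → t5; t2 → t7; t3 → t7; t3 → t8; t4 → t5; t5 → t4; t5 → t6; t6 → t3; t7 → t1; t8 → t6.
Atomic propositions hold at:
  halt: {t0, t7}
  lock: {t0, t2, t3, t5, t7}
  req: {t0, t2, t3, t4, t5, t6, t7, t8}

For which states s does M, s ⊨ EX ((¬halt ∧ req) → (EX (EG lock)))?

{t1, t2, t3, t7}

Sat(¬halt) = {t1, t2, t3, t4, t5, t6, t8}
Sat(¬halt ∧ req) = {t2, t3, t4, t5, t6, t8}
EG lock: greatest fixpoint, start Z0 = {t0, t2, t3, t5, t7}, keep only states in Sat with some successor in Z. Z1 = {t0, t2, t3}; Z2 = {t0}; Z3 = ∅; fixed.
Sat(EG lock) = ∅
Sat(EX (EG lock)) = {s : some successor in ∅} = ∅
Sat((¬halt ∧ req) → (EX (EG lock))) = {t0, t1, t7}
Sat(EX ((¬halt ∧ req) → (EX (EG lock)))) = {s : some successor in {t0, t1, t7}} = {t1, t2, t3, t7}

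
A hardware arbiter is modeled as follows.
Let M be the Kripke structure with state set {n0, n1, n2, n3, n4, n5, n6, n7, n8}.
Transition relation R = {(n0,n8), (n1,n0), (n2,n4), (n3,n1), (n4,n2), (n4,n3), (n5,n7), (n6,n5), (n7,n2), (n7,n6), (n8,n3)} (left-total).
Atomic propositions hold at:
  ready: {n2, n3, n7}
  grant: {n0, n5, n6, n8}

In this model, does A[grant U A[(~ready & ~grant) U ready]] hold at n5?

Yes

Sat(~ready) = {n0, n1, n4, n5, n6, n8}
Sat(~grant) = {n1, n2, n3, n4, n7}
Sat(~ready & ~grant) = {n1, n4}
A[(~ready & ~grant) U ready]: least fixpoint, start Z0 = Sat(ready) = {n2, n3, n7}, add states in Sat(~ready & ~grant) with every successor in Z. Z1 = {n2, n3, n4, n7}; fixed.
Sat(A[(~ready & ~grant) U ready]) = {n2, n3, n4, n7}
A[grant U A[(~ready & ~grant) U ready]]: least fixpoint, start Z0 = Sat(A[(~ready & ~grant) U ready]) = {n2, n3, n4, n7}, add states in Sat(grant) with every successor in Z. Z1 = {n2, n3, n4, n5, n7, n8}; Z2 = {n0, n2, n3, n4, n5, n6, n7, n8}; fixed.
Sat(A[grant U A[(~ready & ~grant) U ready]]) = {n0, n2, n3, n4, n5, n6, n7, n8}
n5 ∈ Sat(A[grant U A[(~ready & ~grant) U ready]]) = {n0, n2, n3, n4, n5, n6, n7, n8}, so the formula holds at n5.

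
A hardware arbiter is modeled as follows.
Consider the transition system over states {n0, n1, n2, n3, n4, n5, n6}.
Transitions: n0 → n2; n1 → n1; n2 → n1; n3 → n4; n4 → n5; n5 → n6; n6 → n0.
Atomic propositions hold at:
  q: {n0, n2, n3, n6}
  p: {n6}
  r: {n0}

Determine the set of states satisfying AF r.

{n0, n3, n4, n5, n6}

AF r: least fixpoint, start Z0 = {n0}, add states with every successor in Z. Z1 = {n0, n6}; Z2 = {n0, n5, n6}; Z3 = {n0, n4, n5, n6}; Z4 = {n0, n3, n4, n5, n6}; fixed.
Sat(AF r) = {n0, n3, n4, n5, n6}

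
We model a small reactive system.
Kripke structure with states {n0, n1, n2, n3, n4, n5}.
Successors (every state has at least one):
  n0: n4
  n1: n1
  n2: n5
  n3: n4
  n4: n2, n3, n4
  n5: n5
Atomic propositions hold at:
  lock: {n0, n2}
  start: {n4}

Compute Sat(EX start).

Sat(EX start) = {s : some successor in {n4}} = {n0, n3, n4}

{n0, n3, n4}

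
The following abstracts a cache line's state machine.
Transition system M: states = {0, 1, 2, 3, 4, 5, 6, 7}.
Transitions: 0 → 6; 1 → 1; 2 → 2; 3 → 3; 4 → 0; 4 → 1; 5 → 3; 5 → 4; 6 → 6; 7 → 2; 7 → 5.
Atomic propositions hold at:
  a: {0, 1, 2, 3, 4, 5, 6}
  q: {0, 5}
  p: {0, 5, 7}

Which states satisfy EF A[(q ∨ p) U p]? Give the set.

Sat(q ∨ p) = {0, 5, 7}
A[(q ∨ p) U p]: least fixpoint, start Z0 = Sat(p) = {0, 5, 7}, add states in Sat(q ∨ p) with every successor in Z. Already a fixed point.
Sat(A[(q ∨ p) U p]) = {0, 5, 7}
EF A[(q ∨ p) U p]: least fixpoint, start Z0 = {0, 5, 7}, add states with some successor in Z. Z1 = {0, 4, 5, 7}; fixed.
Sat(EF A[(q ∨ p) U p]) = {0, 4, 5, 7}

{0, 4, 5, 7}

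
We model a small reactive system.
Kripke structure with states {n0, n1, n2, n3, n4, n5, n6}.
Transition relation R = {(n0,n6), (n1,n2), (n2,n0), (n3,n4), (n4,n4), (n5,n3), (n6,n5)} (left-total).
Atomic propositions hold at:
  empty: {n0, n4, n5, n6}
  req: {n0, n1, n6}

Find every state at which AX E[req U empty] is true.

{n0, n2, n3, n4, n6}

E[req U empty]: least fixpoint, start Z0 = Sat(empty) = {n0, n4, n5, n6}, add states in Sat(req) with some successor in Z. Already a fixed point.
Sat(E[req U empty]) = {n0, n4, n5, n6}
Sat(AX E[req U empty]) = {s : every successor in {n0, n4, n5, n6}} = {n0, n2, n3, n4, n6}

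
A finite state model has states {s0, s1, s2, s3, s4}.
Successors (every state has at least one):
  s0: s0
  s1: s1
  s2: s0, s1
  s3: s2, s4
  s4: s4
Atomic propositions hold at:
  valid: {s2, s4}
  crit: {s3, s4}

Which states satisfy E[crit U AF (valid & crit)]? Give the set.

{s3, s4}

Sat(valid & crit) = {s4}
AF (valid & crit): least fixpoint, start Z0 = {s4}, add states with every successor in Z. Already a fixed point.
Sat(AF (valid & crit)) = {s4}
E[crit U AF (valid & crit)]: least fixpoint, start Z0 = Sat(AF (valid & crit)) = {s4}, add states in Sat(crit) with some successor in Z. Z1 = {s3, s4}; fixed.
Sat(E[crit U AF (valid & crit)]) = {s3, s4}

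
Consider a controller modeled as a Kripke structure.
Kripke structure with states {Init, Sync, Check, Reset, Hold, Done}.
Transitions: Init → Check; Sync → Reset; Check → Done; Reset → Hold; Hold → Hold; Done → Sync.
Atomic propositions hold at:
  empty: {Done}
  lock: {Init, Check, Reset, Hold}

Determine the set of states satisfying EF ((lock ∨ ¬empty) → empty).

Sat(¬empty) = {Init, Sync, Check, Reset, Hold}
Sat(lock ∨ ¬empty) = {Init, Sync, Check, Reset, Hold}
Sat((lock ∨ ¬empty) → empty) = {Done}
EF ((lock ∨ ¬empty) → empty): least fixpoint, start Z0 = {Done}, add states with some successor in Z. Z1 = {Check, Done}; Z2 = {Init, Check, Done}; fixed.
Sat(EF ((lock ∨ ¬empty) → empty)) = {Init, Check, Done}

{Init, Check, Done}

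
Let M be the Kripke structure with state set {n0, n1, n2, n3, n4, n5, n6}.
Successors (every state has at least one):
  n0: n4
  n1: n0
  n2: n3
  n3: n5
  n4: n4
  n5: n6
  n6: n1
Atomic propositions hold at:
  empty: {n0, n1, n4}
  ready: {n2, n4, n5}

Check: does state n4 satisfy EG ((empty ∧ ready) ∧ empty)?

Yes

Sat(empty ∧ ready) = {n4}
Sat((empty ∧ ready) ∧ empty) = {n4}
EG ((empty ∧ ready) ∧ empty): greatest fixpoint, start Z0 = {n4}, keep only states in Sat with some successor in Z. Already a fixed point.
Sat(EG ((empty ∧ ready) ∧ empty)) = {n4}
n4 ∈ Sat(EG ((empty ∧ ready) ∧ empty)) = {n4}, so the formula holds at n4.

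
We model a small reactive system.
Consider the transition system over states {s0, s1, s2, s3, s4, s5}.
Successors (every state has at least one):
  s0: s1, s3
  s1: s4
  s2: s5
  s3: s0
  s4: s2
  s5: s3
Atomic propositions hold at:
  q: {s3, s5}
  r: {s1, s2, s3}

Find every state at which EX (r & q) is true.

Sat(r & q) = {s3}
Sat(EX (r & q)) = {s : some successor in {s3}} = {s0, s5}

{s0, s5}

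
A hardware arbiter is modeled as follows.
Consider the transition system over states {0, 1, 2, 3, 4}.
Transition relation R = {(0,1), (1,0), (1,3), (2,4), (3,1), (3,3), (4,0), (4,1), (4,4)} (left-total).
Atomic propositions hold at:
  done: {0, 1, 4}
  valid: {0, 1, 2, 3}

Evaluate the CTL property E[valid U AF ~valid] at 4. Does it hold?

Sat(~valid) = {4}
AF ~valid: least fixpoint, start Z0 = {4}, add states with every successor in Z. Z1 = {2, 4}; fixed.
Sat(AF ~valid) = {2, 4}
E[valid U AF ~valid]: least fixpoint, start Z0 = Sat(AF ~valid) = {2, 4}, add states in Sat(valid) with some successor in Z. Already a fixed point.
Sat(E[valid U AF ~valid]) = {2, 4}
4 ∈ Sat(E[valid U AF ~valid]) = {2, 4}, so the formula holds at 4.

Yes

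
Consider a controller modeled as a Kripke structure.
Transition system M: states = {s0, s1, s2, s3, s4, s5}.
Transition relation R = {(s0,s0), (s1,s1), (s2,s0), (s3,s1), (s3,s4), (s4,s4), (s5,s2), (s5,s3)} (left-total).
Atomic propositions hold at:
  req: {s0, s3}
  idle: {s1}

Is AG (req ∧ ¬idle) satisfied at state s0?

Sat(¬idle) = {s0, s2, s3, s4, s5}
Sat(req ∧ ¬idle) = {s0, s3}
AG (req ∧ ¬idle): greatest fixpoint, start Z0 = {s0, s3}, keep only states in Sat with every successor in Z. Z1 = {s0}; fixed.
Sat(AG (req ∧ ¬idle)) = {s0}
s0 ∈ Sat(AG (req ∧ ¬idle)) = {s0}, so the formula holds at s0.

Yes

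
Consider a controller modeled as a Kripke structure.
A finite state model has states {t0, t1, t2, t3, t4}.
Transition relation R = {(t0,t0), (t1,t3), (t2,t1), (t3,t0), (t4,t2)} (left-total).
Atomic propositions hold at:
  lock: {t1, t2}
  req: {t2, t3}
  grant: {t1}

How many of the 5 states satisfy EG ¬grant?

Sat(¬grant) = {t0, t2, t3, t4}
EG ¬grant: greatest fixpoint, start Z0 = {t0, t2, t3, t4}, keep only states in Sat with some successor in Z. Z1 = {t0, t3, t4}; Z2 = {t0, t3}; fixed.
Sat(EG ¬grant) = {t0, t3}
|Sat(EG ¬grant)| = |{t0, t3}| = 2.

2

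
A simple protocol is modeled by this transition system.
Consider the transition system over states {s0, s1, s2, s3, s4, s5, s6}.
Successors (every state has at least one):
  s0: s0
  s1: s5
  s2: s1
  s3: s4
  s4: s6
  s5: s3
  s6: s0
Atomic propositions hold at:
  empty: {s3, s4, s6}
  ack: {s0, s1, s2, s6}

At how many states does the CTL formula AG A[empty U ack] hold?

4

A[empty U ack]: least fixpoint, start Z0 = Sat(ack) = {s0, s1, s2, s6}, add states in Sat(empty) with every successor in Z. Z1 = {s0, s1, s2, s4, s6}; Z2 = {s0, s1, s2, s3, s4, s6}; fixed.
Sat(A[empty U ack]) = {s0, s1, s2, s3, s4, s6}
AG A[empty U ack]: greatest fixpoint, start Z0 = {s0, s1, s2, s3, s4, s6}, keep only states in Sat with every successor in Z. Z1 = {s0, s2, s3, s4, s6}; Z2 = {s0, s3, s4, s6}; fixed.
Sat(AG A[empty U ack]) = {s0, s3, s4, s6}
|Sat(AG A[empty U ack])| = |{s0, s3, s4, s6}| = 4.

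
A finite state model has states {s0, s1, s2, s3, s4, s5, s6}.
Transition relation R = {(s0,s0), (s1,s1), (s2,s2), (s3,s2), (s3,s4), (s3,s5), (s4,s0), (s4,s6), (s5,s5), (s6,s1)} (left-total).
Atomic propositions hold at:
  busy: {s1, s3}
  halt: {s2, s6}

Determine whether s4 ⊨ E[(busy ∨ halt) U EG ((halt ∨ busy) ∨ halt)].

Sat(busy ∨ halt) = {s1, s2, s3, s6}
Sat(halt ∨ busy) = {s1, s2, s3, s6}
Sat((halt ∨ busy) ∨ halt) = {s1, s2, s3, s6}
EG ((halt ∨ busy) ∨ halt): greatest fixpoint, start Z0 = {s1, s2, s3, s6}, keep only states in Sat with some successor in Z. Already a fixed point.
Sat(EG ((halt ∨ busy) ∨ halt)) = {s1, s2, s3, s6}
E[(busy ∨ halt) U EG ((halt ∨ busy) ∨ halt)]: least fixpoint, start Z0 = Sat(EG ((halt ∨ busy) ∨ halt)) = {s1, s2, s3, s6}, add states in Sat(busy ∨ halt) with some successor in Z. Already a fixed point.
Sat(E[(busy ∨ halt) U EG ((halt ∨ busy) ∨ halt)]) = {s1, s2, s3, s6}
s4 ∉ Sat(E[(busy ∨ halt) U EG ((halt ∨ busy) ∨ halt)]) = {s1, s2, s3, s6}, so the formula does not hold at s4.

No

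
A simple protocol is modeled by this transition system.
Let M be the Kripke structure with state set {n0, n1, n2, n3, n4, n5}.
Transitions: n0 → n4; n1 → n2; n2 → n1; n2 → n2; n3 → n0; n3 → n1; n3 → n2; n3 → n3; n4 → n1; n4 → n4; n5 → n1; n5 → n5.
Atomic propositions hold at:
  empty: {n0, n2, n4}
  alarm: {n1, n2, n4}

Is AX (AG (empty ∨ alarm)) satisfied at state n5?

Sat(empty ∨ alarm) = {n0, n1, n2, n4}
AG (empty ∨ alarm): greatest fixpoint, start Z0 = {n0, n1, n2, n4}, keep only states in Sat with every successor in Z. Already a fixed point.
Sat(AG (empty ∨ alarm)) = {n0, n1, n2, n4}
Sat(AX (AG (empty ∨ alarm))) = {s : every successor in {n0, n1, n2, n4}} = {n0, n1, n2, n4}
n5 ∉ Sat(AX (AG (empty ∨ alarm))) = {n0, n1, n2, n4}, so the formula does not hold at n5.

No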